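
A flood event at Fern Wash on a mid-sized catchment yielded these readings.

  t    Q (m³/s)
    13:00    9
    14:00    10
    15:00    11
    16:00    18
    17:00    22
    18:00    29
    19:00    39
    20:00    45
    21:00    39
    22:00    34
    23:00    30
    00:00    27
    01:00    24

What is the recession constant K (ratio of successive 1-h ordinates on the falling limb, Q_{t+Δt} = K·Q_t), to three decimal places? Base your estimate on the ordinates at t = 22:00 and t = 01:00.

K ≈ 0.890

Using the recession-limb readings at t = 22:00 and t = 01:00: Q falls from 34 to 24 m³/s over 3 intervals.
K = (Q₂/Q₁)^(1/3) = (24/34)^(1/3) = 0.890.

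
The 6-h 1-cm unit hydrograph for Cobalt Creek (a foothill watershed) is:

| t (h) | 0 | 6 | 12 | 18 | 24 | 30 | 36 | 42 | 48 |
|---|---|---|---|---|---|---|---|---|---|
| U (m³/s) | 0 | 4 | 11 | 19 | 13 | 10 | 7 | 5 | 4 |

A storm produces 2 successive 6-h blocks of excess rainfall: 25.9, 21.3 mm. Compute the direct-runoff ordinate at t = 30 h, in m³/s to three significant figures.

Q ≈ 53.6 m³/s

By discrete convolution, Q_j = Σ (P_i / 10 mm) · U_{j−i}.
At t = 30 h (j=5): Q = (25.9/10)·10 + (21.3/10)·13 = 53.6 m³/s.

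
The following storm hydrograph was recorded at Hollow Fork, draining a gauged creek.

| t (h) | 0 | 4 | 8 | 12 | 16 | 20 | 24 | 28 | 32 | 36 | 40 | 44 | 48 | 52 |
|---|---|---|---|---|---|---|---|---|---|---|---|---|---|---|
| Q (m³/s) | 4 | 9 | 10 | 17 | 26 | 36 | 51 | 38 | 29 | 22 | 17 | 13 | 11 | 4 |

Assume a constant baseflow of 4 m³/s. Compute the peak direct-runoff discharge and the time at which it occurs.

Q_p = 47.0 m³/s at t = 24 h

Subtracting baseflow gives direct-runoff ordinates: 0.0, 5.0, 6.0, 13.0, 22.0, 32.0, 47.0, 34.0, 25.0, 18.0, 13.0, 9.0, 7.0, 0.0 m³/s.
The maximum is 47.0 m³/s, occurring at the reading for t = 24 h.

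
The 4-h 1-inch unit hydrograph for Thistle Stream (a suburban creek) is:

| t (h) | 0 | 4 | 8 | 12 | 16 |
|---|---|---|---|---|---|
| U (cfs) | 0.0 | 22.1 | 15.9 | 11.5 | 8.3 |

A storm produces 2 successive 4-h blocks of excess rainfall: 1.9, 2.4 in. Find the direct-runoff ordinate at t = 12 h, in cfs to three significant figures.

By discrete convolution, Q_j = Σ (P_i / 1 in) · U_{j−i}.
At t = 12 h (j=3): Q = (1.9/1)·11.5 + (2.4/1)·15.9 = 60.0 cfs.

Q ≈ 60.0 cfs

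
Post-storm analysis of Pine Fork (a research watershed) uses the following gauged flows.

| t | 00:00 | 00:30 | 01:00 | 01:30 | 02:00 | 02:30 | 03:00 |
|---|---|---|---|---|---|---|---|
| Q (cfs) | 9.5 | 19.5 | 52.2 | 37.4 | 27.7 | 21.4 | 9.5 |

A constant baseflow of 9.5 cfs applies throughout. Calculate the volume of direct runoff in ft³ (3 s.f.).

Direct-runoff ordinates (Q − Q_b): 0.0, 10.0, 42.7, 27.9, 18.2, 11.9, 0.0 cfs.
ΣQ_DR = 110.7 cfs.
With Δt = 0.5 h = 1800 s, V = ΣQ_DR · Δt = 110.7 × 1800 = 1.99 × 10^5 ft³.

V ≈ 1.99 × 10^5 ft³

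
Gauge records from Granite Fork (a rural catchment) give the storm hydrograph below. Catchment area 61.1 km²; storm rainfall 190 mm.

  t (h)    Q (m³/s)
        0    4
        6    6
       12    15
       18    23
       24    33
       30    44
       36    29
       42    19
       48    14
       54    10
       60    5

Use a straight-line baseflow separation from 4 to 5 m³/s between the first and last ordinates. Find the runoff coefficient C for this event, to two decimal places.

C ≈ 0.28

ΣQ_DR = 152.5 m³/s; V = ΣQ_DR·Δt = 3.294 × 10^6 m³.
Runoff depth d = V / A = 53.91 mm.
C = d / P = 53.91 / 190 = 0.28.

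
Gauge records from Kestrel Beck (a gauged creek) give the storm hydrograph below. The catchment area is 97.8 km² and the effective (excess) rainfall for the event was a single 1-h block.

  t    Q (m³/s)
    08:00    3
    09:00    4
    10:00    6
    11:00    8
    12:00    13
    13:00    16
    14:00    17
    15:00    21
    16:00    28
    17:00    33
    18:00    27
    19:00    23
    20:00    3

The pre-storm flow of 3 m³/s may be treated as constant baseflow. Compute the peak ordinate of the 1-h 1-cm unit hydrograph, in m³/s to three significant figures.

U_p ≈ 50.0 m³/s

Direct runoff: 0.0, 1.0, 3.0, 5.0, 10.0, 13.0, 14.0, 18.0, 25.0, 30.0, 24.0, 20.0, 0.0 m³/s; ΣQ_DR = 163.0 m³/s, peak = 30.0 m³/s.
Runoff depth d = ΣQ_DR·Δt / A = 163.0 × 3600 / (97.8 km²) = 6.000 mm.
The 1-cm UH is the DRH scaled by (10 mm)/d, so U_p = 30.0 × 10/6.000 = 50.0 m³/s.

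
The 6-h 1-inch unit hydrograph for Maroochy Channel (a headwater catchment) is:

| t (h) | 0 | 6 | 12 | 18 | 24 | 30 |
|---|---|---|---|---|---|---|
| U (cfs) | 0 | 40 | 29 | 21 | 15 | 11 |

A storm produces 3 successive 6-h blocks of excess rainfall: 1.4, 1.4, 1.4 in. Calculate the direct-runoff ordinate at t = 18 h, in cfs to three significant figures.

By discrete convolution, Q_j = Σ (P_i / 1 in) · U_{j−i}.
At t = 18 h (j=3): Q = (1.4/1)·21 + (1.4/1)·29 + (1.4/1)·40 = 126 cfs.

Q ≈ 126 cfs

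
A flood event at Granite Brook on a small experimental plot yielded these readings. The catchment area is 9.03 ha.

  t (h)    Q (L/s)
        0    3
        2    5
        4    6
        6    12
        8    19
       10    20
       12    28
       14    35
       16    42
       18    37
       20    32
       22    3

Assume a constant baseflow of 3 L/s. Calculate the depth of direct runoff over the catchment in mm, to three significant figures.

Direct runoff: 0.0, 2.0, 3.0, 9.0, 16.0, 17.0, 25.0, 32.0, 39.0, 34.0, 29.0, 0.0 L/s; ΣQ_DR = 206.0 L/s.
V = ΣQ_DR · Δt = 206.0 × 7200 s = 1.483 × 10^6 L.
Over A = 9.03 ha, depth = V / A = 16.4 mm.

d ≈ 16.4 mm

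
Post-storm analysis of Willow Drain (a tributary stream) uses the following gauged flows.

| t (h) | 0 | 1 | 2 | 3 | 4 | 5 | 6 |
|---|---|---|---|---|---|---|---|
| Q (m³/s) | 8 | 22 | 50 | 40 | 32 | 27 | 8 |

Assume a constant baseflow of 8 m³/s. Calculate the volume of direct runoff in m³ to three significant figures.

V ≈ 4.72 × 10^5 m³

Direct-runoff ordinates (Q − Q_b): 0.0, 14.0, 42.0, 32.0, 24.0, 19.0, 0.0 m³/s.
ΣQ_DR = 131.0 m³/s.
With Δt = 1 h = 3600 s, V = ΣQ_DR · Δt = 131.0 × 3600 = 4.72 × 10^5 m³.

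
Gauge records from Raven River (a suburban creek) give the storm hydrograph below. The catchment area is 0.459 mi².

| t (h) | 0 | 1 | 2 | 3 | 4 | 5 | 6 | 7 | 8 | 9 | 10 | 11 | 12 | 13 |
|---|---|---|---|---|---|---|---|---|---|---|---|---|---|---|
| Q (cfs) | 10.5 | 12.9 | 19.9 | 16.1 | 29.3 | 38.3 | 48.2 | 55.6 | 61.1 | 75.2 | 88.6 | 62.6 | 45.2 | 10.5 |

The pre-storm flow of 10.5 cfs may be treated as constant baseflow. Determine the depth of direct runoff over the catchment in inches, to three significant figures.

Direct runoff: 0.0, 2.4, 9.4, 5.6, 18.8, 27.8, 37.7, 45.1, 50.6, 64.7, 78.1, 52.1, 34.7, 0.0 cfs; ΣQ_DR = 427.0 cfs.
V = ΣQ_DR · Δt = 427.0 × 3600 s = 1.537 × 10^6 ft³.
Over A = 0.459 mi², depth = V / A = 1.44 in.

d ≈ 1.44 in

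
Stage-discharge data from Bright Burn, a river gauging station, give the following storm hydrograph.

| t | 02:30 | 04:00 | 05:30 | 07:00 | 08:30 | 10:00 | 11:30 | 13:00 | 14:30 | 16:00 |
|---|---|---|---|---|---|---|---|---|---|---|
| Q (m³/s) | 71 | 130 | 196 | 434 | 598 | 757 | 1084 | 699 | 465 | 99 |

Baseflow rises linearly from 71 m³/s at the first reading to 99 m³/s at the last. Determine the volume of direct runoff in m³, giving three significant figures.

Direct-runoff ordinates (Q − Q_b): 0.00, 55.89, 118.78, 353.67, 514.56, 670.44, 994.33, 606.22, 369.11, 0.00 m³/s.
ΣQ_DR = 3683 m³/s.
With Δt = 1.5 h = 5400 s, V = ΣQ_DR · Δt = 3683 × 5400 = 1.99 × 10^7 m³.

V ≈ 1.99 × 10^7 m³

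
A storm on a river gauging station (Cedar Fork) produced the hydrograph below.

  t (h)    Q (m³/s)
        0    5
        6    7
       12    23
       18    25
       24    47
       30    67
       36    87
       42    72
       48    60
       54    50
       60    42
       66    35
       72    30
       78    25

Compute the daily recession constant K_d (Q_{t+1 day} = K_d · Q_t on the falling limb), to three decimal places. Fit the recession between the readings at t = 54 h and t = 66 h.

Between t = 54 h and t = 66 h the flow falls from 50 to 35 m³/s over 2×6 h = 12 h.
Per-interval ratio K = (35/50)^(1/2) = 0.8367; K_d = K^(24/6) = 0.490.

K_d ≈ 0.490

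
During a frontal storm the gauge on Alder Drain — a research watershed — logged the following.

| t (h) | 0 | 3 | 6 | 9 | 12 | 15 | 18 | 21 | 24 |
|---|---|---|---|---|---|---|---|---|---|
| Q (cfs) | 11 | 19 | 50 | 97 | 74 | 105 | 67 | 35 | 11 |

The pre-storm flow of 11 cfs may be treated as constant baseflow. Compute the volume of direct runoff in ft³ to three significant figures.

Direct-runoff ordinates (Q − Q_b): 0.0, 8.0, 39.0, 86.0, 63.0, 94.0, 56.0, 24.0, 0.0 cfs.
ΣQ_DR = 370.0 cfs.
With Δt = 3 h = 10800 s, V = ΣQ_DR · Δt = 370.0 × 10800 = 4.00 × 10^6 ft³.

V ≈ 4.00 × 10^6 ft³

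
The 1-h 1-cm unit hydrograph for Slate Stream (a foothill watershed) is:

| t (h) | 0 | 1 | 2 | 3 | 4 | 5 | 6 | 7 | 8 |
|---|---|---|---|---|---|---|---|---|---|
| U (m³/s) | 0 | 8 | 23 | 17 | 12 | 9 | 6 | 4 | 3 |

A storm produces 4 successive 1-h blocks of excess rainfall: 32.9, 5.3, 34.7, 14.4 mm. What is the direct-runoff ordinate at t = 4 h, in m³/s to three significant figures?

By discrete convolution, Q_j = Σ (P_i / 10 mm) · U_{j−i}.
At t = 4 h (j=4): Q = (32.9/10)·12 + (5.3/10)·17 + (34.7/10)·23 + (14.4/10)·8 = 140 m³/s.

Q ≈ 140 m³/s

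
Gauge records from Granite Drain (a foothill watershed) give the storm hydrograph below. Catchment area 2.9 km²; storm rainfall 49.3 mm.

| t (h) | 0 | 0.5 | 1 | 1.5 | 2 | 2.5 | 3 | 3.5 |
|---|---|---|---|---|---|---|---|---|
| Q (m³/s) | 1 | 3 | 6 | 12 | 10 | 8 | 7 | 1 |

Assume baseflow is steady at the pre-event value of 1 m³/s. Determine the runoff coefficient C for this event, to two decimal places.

ΣQ_DR = 40.00 m³/s; V = ΣQ_DR·Δt = 72000 m³.
Runoff depth d = V / A = 24.83 mm.
C = d / P = 24.83 / 49.3 = 0.50.

C ≈ 0.50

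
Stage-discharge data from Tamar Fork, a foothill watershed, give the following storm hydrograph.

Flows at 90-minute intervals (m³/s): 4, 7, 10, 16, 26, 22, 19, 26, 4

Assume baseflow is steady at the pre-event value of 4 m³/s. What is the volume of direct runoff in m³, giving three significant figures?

V ≈ 5.29 × 10^5 m³

Direct-runoff ordinates (Q − Q_b): 0.0, 3.0, 6.0, 12.0, 22.0, 18.0, 15.0, 22.0, 0.0 m³/s.
ΣQ_DR = 98.00 m³/s.
With Δt = 1.5 h = 5400 s, V = ΣQ_DR · Δt = 98.00 × 5400 = 5.29 × 10^5 m³.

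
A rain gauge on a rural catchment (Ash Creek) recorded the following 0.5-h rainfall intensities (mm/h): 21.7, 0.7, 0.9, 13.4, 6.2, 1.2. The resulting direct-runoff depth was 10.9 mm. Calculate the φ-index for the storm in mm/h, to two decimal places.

Only the 2 blocks with intensity above φ contribute runoff: 21.7, 13.4 mm/h.
Σ(I−φ)·Δt = d  ⇒  (21.7+13.4 − 2φ)·0.5 = 10.9
φ = (35.10 − 10.9/0.5) / 2 = 6.65 mm/h.

φ ≈ 6.65 mm/h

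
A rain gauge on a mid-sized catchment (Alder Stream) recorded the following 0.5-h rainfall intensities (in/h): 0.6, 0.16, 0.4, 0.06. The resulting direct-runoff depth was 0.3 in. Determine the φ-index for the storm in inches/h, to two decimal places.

φ ≈ 0.20 in/h

Only the 2 blocks with intensity above φ contribute runoff: 0.6, 0.4 in/h.
Σ(I−φ)·Δt = d  ⇒  (0.6+0.4 − 2φ)·0.5 = 0.3
φ = (1.000 − 0.3/0.5) / 2 = 0.20 in/h.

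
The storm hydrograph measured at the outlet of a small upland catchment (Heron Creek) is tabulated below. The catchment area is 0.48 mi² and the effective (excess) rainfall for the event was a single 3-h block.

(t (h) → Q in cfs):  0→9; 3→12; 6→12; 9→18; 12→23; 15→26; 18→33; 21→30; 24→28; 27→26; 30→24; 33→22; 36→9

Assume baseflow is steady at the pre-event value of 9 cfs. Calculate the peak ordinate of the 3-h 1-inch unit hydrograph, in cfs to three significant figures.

Direct runoff: 0.0, 3.0, 3.0, 9.0, 14.0, 17.0, 24.0, 21.0, 19.0, 17.0, 15.0, 13.0, 0.0 cfs; ΣQ_DR = 155.0 cfs, peak = 24.0 cfs.
Runoff depth d = ΣQ_DR·Δt / A = 155.0 × 10800 / (0.48 mi²) = 1.501 in.
The 1-inch UH is the DRH scaled by (1 in)/d, so U_p = 24.0 × 1/1.501 = 16.0 cfs.

U_p ≈ 16.0 cfs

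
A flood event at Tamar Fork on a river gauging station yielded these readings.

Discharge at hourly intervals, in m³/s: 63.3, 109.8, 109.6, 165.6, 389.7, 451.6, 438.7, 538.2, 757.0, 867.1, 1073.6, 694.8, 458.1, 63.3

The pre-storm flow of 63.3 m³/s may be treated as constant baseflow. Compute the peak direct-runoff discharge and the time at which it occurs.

Subtracting baseflow gives direct-runoff ordinates: 0.0, 46.5, 46.3, 102.3, 326.4, 388.3, 375.4, 474.9, 693.7, 803.8, 1010.3, 631.5, 394.8, 0.0 m³/s.
The maximum is 1010.3 m³/s, occurring at the reading for t = 10 h.

Q_p = 1010.3 m³/s at t = 10 h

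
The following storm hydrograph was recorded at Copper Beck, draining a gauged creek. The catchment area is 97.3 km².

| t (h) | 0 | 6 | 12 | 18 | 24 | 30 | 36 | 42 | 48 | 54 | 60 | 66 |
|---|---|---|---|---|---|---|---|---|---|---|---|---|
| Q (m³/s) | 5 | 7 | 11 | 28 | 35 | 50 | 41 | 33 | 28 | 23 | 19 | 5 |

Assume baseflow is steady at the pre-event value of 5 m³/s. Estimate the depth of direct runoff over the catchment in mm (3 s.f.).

d ≈ 49.9 mm

Direct runoff: 0.0, 2.0, 6.0, 23.0, 30.0, 45.0, 36.0, 28.0, 23.0, 18.0, 14.0, 0.0 m³/s; ΣQ_DR = 225.0 m³/s.
V = ΣQ_DR · Δt = 225.0 × 21600 s = 4.860 × 10^6 m³.
Over A = 97.3 km², depth = V / A = 49.9 mm.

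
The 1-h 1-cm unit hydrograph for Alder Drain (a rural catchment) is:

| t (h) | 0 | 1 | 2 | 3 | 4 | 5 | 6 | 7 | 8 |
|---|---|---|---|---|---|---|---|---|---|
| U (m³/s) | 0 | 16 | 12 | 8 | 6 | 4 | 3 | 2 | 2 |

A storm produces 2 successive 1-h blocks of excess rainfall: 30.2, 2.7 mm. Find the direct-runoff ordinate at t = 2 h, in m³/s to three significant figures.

By discrete convolution, Q_j = Σ (P_i / 10 mm) · U_{j−i}.
At t = 2 h (j=2): Q = (30.2/10)·12 + (2.7/10)·16 = 40.6 m³/s.

Q ≈ 40.6 m³/s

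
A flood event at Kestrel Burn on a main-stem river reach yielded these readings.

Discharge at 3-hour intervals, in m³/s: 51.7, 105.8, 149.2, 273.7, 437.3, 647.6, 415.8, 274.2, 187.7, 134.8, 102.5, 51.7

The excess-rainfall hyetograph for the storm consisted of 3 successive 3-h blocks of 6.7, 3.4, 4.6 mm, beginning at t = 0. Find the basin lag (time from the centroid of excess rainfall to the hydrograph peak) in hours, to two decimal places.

Centroid of excess rainfall: t_c = Σ P_i·t̄_i / ΣP_i = 4.0714 h (block centres at 1.5, 4.5, 7.5 h).
Hydrograph peak occurs at t = 15 h, so basin lag t_L = 15 − 4.0714 = 10.93 h.

t_L ≈ 10.93 h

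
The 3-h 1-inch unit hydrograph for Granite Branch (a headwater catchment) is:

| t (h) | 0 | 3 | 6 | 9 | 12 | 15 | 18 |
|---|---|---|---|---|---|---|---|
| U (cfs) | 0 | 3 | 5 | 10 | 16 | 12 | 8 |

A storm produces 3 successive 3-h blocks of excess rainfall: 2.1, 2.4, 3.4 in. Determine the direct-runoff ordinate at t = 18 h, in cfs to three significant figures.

Q ≈ 100 cfs

By discrete convolution, Q_j = Σ (P_i / 1 in) · U_{j−i}.
At t = 18 h (j=6): Q = (2.1/1)·8 + (2.4/1)·12 + (3.4/1)·16 = 100 cfs.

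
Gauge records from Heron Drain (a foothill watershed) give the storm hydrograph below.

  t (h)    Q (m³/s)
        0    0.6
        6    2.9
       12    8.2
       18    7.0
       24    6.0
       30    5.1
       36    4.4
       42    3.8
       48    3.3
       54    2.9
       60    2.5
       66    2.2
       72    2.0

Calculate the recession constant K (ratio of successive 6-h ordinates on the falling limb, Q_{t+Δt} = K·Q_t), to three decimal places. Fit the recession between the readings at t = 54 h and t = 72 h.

Using the recession-limb readings at t = 54 h and t = 72 h: Q falls from 2.9 to 2.0 m³/s over 3 intervals.
K = (Q₂/Q₁)^(1/3) = (2.0/2.9)^(1/3) = 0.884.

K ≈ 0.884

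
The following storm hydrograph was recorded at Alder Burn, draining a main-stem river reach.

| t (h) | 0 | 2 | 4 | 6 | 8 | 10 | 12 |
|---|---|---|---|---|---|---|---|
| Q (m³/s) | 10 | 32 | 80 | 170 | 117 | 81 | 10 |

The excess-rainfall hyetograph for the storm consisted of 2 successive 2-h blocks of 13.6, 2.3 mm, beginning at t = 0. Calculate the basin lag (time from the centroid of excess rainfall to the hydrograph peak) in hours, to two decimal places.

t_L ≈ 4.71 h

Centroid of excess rainfall: t_c = Σ P_i·t̄_i / ΣP_i = 1.2893 h (block centres at 1, 3 h).
Hydrograph peak occurs at t = 6 h, so basin lag t_L = 6 − 1.2893 = 4.71 h.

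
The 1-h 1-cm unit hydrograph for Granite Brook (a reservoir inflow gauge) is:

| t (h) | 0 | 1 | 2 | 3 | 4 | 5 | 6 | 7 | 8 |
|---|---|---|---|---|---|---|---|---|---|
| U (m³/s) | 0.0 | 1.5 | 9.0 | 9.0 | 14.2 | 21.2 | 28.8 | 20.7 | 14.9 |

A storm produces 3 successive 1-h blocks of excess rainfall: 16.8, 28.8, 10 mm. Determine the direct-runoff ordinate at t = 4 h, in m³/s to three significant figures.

Q ≈ 58.8 m³/s

By discrete convolution, Q_j = Σ (P_i / 10 mm) · U_{j−i}.
At t = 4 h (j=4): Q = (16.8/10)·14.2 + (28.8/10)·9.0 + (10/10)·9.0 = 58.8 m³/s.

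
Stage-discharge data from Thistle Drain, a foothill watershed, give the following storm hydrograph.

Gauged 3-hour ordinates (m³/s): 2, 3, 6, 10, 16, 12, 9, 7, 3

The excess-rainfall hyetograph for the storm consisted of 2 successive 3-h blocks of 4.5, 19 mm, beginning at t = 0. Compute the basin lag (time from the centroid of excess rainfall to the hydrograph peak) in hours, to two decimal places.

Centroid of excess rainfall: t_c = Σ P_i·t̄_i / ΣP_i = 3.9255 h (block centres at 1.5, 4.5 h).
Hydrograph peak occurs at t = 12 h, so basin lag t_L = 12 − 3.9255 = 8.07 h.

t_L ≈ 8.07 h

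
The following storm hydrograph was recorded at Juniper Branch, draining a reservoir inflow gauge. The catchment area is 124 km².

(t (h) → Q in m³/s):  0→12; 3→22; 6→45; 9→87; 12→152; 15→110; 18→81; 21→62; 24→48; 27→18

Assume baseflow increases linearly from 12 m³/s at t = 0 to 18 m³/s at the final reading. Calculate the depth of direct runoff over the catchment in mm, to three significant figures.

Direct runoff: 0.00, 9.33, 31.67, 73.00, 137.33, 94.67, 65.00, 45.33, 30.67, 0.00 m³/s; ΣQ_DR = 487.0 m³/s.
V = ΣQ_DR · Δt = 487.0 × 10800 s = 5.260 × 10^6 m³.
Over A = 124 km², depth = V / A = 42.4 mm.

d ≈ 42.4 mm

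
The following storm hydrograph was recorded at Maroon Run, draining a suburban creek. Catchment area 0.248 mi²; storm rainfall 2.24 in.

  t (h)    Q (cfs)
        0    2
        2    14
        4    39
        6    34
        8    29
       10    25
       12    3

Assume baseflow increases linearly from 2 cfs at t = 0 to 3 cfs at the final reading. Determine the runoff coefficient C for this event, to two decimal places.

ΣQ_DR = 128.5 cfs; V = ΣQ_DR·Δt = 9.252 × 10^5 ft³.
Runoff depth d = V / A = 1.606 in.
C = d / P = 1.606 / 2.24 = 0.72.

C ≈ 0.72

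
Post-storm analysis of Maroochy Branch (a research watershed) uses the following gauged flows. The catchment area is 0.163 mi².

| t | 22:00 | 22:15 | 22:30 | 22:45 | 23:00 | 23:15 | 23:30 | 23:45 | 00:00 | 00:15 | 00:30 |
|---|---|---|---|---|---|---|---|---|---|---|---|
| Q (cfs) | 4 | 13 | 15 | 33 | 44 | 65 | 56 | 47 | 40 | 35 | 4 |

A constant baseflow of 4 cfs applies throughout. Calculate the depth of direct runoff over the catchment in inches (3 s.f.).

Direct runoff: 0.0, 9.0, 11.0, 29.0, 40.0, 61.0, 52.0, 43.0, 36.0, 31.0, 0.0 cfs; ΣQ_DR = 312.0 cfs.
V = ΣQ_DR · Δt = 312.0 × 900 s = 2.808 × 10^5 ft³.
Over A = 0.163 mi², depth = V / A = 0.742 in.

d ≈ 0.742 in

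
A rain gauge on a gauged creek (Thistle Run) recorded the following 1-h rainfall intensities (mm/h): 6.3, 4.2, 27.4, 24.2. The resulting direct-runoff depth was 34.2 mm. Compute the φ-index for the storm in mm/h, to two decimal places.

Only the 2 blocks with intensity above φ contribute runoff: 27.4, 24.2 mm/h.
Σ(I−φ)·Δt = d  ⇒  (27.4+24.2 − 2φ)·1 = 34.2
φ = (51.60 − 34.2/1) / 2 = 8.70 mm/h.

φ ≈ 8.70 mm/h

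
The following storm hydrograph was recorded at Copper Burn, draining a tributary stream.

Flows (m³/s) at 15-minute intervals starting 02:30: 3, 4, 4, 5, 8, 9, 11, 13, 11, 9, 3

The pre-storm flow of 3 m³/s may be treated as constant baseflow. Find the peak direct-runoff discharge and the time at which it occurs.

Subtracting baseflow gives direct-runoff ordinates: 0.0, 1.0, 1.0, 2.0, 5.0, 6.0, 8.0, 10.0, 8.0, 6.0, 0.0 m³/s.
The maximum is 10.0 m³/s, occurring at the reading for t = 04:15.

Q_p = 10.0 m³/s at t = 04:15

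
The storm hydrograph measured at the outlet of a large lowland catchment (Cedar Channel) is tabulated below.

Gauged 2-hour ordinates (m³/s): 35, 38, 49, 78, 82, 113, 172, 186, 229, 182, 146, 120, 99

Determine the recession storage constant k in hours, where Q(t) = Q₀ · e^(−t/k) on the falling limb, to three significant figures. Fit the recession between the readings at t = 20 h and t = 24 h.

On the falling limb, Q drops from 146 to 99 m³/s between t = 20 h and t = 24 h (Δt = 4 h).
k = −Δt / ln(Q₂/Q₁) = −4 / ln(99/146) = 10.3 h.

k ≈ 10.3 h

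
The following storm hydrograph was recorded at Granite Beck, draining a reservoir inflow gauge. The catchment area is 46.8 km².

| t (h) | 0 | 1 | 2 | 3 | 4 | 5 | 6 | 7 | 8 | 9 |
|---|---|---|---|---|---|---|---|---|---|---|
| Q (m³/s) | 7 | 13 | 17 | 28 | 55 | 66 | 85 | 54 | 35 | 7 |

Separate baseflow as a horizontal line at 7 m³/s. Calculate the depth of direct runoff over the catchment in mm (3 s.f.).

d ≈ 22.8 mm

Direct runoff: 0.0, 6.0, 10.0, 21.0, 48.0, 59.0, 78.0, 47.0, 28.0, 0.0 m³/s; ΣQ_DR = 297.0 m³/s.
V = ΣQ_DR · Δt = 297.0 × 3600 s = 1.069 × 10^6 m³.
Over A = 46.8 km², depth = V / A = 22.8 mm.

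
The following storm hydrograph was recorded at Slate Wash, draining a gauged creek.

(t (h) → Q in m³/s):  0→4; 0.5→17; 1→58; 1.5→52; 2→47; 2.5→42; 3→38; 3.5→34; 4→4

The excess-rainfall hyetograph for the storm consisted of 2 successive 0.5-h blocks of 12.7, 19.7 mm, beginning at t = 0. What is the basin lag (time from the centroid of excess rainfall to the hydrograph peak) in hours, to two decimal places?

Centroid of excess rainfall: t_c = Σ P_i·t̄_i / ΣP_i = 0.5540 h (block centres at 0.25, 0.75 h).
Hydrograph peak occurs at t = 1 h, so basin lag t_L = 1 − 0.5540 = 0.45 h.

t_L ≈ 0.45 h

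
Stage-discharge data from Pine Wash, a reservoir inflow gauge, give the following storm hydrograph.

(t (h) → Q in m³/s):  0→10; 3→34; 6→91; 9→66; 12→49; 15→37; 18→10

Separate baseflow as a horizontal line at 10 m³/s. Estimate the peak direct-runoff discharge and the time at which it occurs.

Subtracting baseflow gives direct-runoff ordinates: 0.0, 24.0, 81.0, 56.0, 39.0, 27.0, 0.0 m³/s.
The maximum is 81.0 m³/s, occurring at the reading for t = 6 h.

Q_p = 81.0 m³/s at t = 6 h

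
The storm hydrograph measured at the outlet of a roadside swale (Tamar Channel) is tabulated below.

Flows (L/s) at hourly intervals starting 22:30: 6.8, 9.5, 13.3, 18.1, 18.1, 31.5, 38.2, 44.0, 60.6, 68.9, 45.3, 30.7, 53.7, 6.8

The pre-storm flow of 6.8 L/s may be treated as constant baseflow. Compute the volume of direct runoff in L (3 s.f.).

Direct-runoff ordinates (Q − Q_b): 0.0, 2.7, 6.5, 11.3, 11.3, 24.7, 31.4, 37.2, 53.8, 62.1, 38.5, 23.9, 46.9, 0.0 L/s.
ΣQ_DR = 350.3 L/s.
With Δt = 1 h = 3600 s, V = ΣQ_DR · Δt = 350.3 × 3600 = 1.26 × 10^6 L.

V ≈ 1.26 × 10^6 L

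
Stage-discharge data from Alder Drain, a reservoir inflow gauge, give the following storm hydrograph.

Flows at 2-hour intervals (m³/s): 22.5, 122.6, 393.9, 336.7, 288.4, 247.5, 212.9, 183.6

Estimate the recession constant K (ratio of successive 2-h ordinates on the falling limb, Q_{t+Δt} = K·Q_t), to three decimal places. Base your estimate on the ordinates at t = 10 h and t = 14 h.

Using the recession-limb readings at t = 10 h and t = 14 h: Q falls from 247.5 to 183.6 m³/s over 2 intervals.
K = (Q₂/Q₁)^(1/2) = (183.6/247.5)^(1/2) = 0.861.

K ≈ 0.861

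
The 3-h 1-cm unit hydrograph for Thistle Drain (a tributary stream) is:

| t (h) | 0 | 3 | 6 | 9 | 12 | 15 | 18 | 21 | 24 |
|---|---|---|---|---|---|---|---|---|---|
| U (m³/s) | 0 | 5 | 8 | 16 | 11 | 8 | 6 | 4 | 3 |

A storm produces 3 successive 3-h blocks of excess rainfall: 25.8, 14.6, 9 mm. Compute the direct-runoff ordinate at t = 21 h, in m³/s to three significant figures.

Q ≈ 26.3 m³/s

By discrete convolution, Q_j = Σ (P_i / 10 mm) · U_{j−i}.
At t = 21 h (j=7): Q = (25.8/10)·4 + (14.6/10)·6 + (9/10)·8 = 26.3 m³/s.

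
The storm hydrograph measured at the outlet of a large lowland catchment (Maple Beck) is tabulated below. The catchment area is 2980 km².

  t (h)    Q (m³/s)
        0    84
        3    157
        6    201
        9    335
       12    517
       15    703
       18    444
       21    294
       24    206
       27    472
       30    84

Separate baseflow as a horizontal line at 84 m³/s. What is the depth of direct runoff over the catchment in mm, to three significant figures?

Direct runoff: 0.0, 73.0, 117.0, 251.0, 433.0, 619.0, 360.0, 210.0, 122.0, 388.0, 0.0 m³/s; ΣQ_DR = 2573 m³/s.
V = ΣQ_DR · Δt = 2573 × 10800 s = 2.779 × 10^7 m³.
Over A = 2980 km², depth = V / A = 9.32 mm.

d ≈ 9.32 mm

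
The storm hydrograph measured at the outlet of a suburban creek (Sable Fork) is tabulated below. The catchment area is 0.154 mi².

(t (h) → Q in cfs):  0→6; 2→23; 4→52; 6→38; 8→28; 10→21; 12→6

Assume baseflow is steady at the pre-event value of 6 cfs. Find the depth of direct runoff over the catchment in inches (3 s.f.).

Direct runoff: 0.0, 17.0, 46.0, 32.0, 22.0, 15.0, 0.0 cfs; ΣQ_DR = 132.0 cfs.
V = ΣQ_DR · Δt = 132.0 × 7200 s = 9.504 × 10^5 ft³.
Over A = 0.154 mi², depth = V / A = 2.66 in.

d ≈ 2.66 in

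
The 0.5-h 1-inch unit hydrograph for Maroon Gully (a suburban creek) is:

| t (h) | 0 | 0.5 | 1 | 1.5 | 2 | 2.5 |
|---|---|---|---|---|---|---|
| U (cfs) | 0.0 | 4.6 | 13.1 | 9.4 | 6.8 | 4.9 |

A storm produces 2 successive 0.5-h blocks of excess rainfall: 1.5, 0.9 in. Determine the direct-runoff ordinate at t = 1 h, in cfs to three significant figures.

Q ≈ 23.8 cfs

By discrete convolution, Q_j = Σ (P_i / 1 in) · U_{j−i}.
At t = 1 h (j=2): Q = (1.5/1)·13.1 + (0.9/1)·4.6 = 23.8 cfs.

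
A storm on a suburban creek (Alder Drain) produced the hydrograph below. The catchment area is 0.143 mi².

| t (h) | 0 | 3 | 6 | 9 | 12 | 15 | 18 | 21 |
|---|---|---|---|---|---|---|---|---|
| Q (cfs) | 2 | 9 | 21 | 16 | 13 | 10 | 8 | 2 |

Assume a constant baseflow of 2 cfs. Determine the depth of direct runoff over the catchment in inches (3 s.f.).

d ≈ 2.11 in

Direct runoff: 0.0, 7.0, 19.0, 14.0, 11.0, 8.0, 6.0, 0.0 cfs; ΣQ_DR = 65.00 cfs.
V = ΣQ_DR · Δt = 65.00 × 10800 s = 7.020 × 10^5 ft³.
Over A = 0.143 mi², depth = V / A = 2.11 in.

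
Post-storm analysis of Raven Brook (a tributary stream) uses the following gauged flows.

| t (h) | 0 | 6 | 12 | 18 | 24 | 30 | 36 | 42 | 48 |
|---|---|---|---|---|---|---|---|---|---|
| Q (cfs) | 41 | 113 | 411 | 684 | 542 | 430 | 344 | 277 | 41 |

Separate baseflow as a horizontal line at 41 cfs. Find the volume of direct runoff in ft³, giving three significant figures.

Direct-runoff ordinates (Q − Q_b): 0.0, 72.0, 370.0, 643.0, 501.0, 389.0, 303.0, 236.0, 0.0 cfs.
ΣQ_DR = 2514 cfs.
With Δt = 6 h = 21600 s, V = ΣQ_DR · Δt = 2514 × 21600 = 5.43 × 10^7 ft³.

V ≈ 5.43 × 10^7 ft³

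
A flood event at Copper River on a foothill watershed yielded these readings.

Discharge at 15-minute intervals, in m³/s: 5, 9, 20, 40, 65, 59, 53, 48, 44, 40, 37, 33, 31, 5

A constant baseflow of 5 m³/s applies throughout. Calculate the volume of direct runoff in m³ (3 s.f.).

V ≈ 3.77 × 10^5 m³

Direct-runoff ordinates (Q − Q_b): 0.0, 4.0, 15.0, 35.0, 60.0, 54.0, 48.0, 43.0, 39.0, 35.0, 32.0, 28.0, 26.0, 0.0 m³/s.
ΣQ_DR = 419.0 m³/s.
With Δt = 0.25 h = 900 s, V = ΣQ_DR · Δt = 419.0 × 900 = 3.77 × 10^5 m³.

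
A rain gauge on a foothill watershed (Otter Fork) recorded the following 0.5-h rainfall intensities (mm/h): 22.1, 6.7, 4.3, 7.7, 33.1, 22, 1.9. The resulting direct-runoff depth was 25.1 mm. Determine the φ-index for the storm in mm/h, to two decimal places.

φ ≈ 9.00 mm/h

Only the 3 blocks with intensity above φ contribute runoff: 22.1, 33.1, 22 mm/h.
Σ(I−φ)·Δt = d  ⇒  (22.1+33.1+22 − 3φ)·0.5 = 25.1
φ = (77.20 − 25.1/0.5) / 3 = 9.00 mm/h.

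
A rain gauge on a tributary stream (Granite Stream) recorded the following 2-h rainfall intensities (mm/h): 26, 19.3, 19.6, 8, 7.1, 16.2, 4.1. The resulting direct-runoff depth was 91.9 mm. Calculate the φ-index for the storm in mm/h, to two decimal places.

φ ≈ 8.79 mm/h

Only the 4 blocks with intensity above φ contribute runoff: 26, 19.3, 19.6, 16.2 mm/h.
Σ(I−φ)·Δt = d  ⇒  (26+19.3+19.6+16.2 − 4φ)·2 = 91.9
φ = (81.10 − 91.9/2) / 4 = 8.79 mm/h.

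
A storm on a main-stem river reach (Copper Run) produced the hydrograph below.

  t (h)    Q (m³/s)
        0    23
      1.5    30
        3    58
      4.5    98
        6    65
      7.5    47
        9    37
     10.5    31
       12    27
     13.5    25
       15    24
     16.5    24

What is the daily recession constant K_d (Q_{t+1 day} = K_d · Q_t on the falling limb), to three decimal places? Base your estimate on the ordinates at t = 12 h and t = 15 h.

Between t = 12 h and t = 15 h the flow falls from 27 to 24 m³/s over 2×1.5 h = 3 h.
Per-interval ratio K = (24/27)^(1/2) = 0.9428; K_d = K^(24/1.5) = 0.390.

K_d ≈ 0.390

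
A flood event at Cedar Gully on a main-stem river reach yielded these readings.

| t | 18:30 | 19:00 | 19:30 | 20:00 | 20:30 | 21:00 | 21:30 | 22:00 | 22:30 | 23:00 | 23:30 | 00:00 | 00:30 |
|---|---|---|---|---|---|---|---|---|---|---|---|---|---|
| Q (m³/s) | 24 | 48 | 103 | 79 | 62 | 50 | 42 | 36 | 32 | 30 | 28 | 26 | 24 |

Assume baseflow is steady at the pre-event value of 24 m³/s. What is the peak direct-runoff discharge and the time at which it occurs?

Q_p = 79.0 m³/s at t = 19:30

Subtracting baseflow gives direct-runoff ordinates: 0.0, 24.0, 79.0, 55.0, 38.0, 26.0, 18.0, 12.0, 8.0, 6.0, 4.0, 2.0, 0.0 m³/s.
The maximum is 79.0 m³/s, occurring at the reading for t = 19:30.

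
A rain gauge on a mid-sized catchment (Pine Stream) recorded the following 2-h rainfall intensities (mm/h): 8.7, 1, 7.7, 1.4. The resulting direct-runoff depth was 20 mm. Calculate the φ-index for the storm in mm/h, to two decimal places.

φ ≈ 3.20 mm/h

Only the 2 blocks with intensity above φ contribute runoff: 8.7, 7.7 mm/h.
Σ(I−φ)·Δt = d  ⇒  (8.7+7.7 − 2φ)·2 = 20
φ = (16.40 − 20/2) / 2 = 3.20 mm/h.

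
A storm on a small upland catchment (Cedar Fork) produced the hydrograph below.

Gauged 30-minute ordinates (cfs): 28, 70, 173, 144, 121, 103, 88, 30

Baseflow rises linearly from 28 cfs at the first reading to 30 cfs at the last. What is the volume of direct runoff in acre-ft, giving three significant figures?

Direct-runoff ordinates (Q − Q_b): 0.00, 41.71, 144.43, 115.14, 91.86, 73.57, 58.29, 0.00 cfs.
ΣQ_DR = 525.0 cfs.
With Δt = 0.5 h = 1800 s, V = ΣQ_DR · Δt = 525.0 × 1800 = 9.45 × 10^5 ft³ = 21.7 acre-ft.

V ≈ 21.7 acre-ft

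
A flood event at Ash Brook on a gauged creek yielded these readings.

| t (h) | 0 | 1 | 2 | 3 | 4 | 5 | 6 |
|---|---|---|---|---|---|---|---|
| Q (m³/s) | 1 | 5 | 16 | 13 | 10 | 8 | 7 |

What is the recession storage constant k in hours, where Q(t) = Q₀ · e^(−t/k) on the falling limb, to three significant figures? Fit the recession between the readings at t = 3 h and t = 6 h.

On the falling limb, Q drops from 13 to 7 m³/s between t = 3 h and t = 6 h (Δt = 3 h).
k = −Δt / ln(Q₂/Q₁) = −3 / ln(7/13) = 4.85 h.

k ≈ 4.85 h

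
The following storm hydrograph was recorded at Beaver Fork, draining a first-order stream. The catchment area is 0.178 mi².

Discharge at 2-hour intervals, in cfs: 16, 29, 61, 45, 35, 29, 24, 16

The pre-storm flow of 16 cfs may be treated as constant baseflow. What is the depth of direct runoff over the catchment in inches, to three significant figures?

d ≈ 2.21 in

Direct runoff: 0.0, 13.0, 45.0, 29.0, 19.0, 13.0, 8.0, 0.0 cfs; ΣQ_DR = 127.0 cfs.
V = ΣQ_DR · Δt = 127.0 × 7200 s = 9.144 × 10^5 ft³.
Over A = 0.178 mi², depth = V / A = 2.21 in.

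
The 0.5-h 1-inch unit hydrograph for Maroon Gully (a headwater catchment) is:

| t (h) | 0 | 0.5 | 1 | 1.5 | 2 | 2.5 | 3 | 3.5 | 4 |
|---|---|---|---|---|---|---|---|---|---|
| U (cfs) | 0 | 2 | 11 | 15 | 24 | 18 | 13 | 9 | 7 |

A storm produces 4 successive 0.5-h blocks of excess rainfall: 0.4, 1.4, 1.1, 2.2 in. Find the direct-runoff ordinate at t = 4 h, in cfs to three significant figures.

Q ≈ 69.3 cfs

By discrete convolution, Q_j = Σ (P_i / 1 in) · U_{j−i}.
At t = 4 h (j=8): Q = (0.4/1)·7 + (1.4/1)·9 + (1.1/1)·13 + (2.2/1)·18 = 69.3 cfs.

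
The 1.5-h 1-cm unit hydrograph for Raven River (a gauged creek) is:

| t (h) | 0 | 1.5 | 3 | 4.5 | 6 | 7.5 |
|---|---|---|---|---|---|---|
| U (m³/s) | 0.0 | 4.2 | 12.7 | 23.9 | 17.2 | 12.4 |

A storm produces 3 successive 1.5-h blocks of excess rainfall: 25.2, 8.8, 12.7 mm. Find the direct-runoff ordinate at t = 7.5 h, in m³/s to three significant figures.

By discrete convolution, Q_j = Σ (P_i / 10 mm) · U_{j−i}.
At t = 7.5 h (j=5): Q = (25.2/10)·12.4 + (8.8/10)·17.2 + (12.7/10)·23.9 = 76.7 m³/s.

Q ≈ 76.7 m³/s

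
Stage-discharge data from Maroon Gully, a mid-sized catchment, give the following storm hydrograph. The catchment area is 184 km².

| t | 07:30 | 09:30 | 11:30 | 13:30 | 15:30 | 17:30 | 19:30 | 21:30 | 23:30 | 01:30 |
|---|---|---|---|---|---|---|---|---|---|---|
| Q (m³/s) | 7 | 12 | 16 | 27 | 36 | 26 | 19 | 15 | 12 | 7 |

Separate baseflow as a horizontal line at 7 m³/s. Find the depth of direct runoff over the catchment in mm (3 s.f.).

d ≈ 4.19 mm

Direct runoff: 0.0, 5.0, 9.0, 20.0, 29.0, 19.0, 12.0, 8.0, 5.0, 0.0 m³/s; ΣQ_DR = 107.0 m³/s.
V = ΣQ_DR · Δt = 107.0 × 7200 s = 7.704 × 10^5 m³.
Over A = 184 km², depth = V / A = 4.19 mm.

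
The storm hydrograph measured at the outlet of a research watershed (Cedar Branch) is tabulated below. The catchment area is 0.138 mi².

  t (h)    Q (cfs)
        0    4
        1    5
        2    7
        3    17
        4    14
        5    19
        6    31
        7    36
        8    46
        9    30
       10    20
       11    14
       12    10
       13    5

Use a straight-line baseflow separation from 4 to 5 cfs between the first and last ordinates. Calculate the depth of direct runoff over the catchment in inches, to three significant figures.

d ≈ 2.19 in

Direct runoff: 0.00, 0.92, 2.85, 12.77, 9.69, 14.62, 26.54, 31.46, 41.38, 25.31, 15.23, 9.15, 5.08, 0.00 cfs; ΣQ_DR = 195.0 cfs.
V = ΣQ_DR · Δt = 195.0 × 3600 s = 7.020 × 10^5 ft³.
Over A = 0.138 mi², depth = V / A = 2.19 in.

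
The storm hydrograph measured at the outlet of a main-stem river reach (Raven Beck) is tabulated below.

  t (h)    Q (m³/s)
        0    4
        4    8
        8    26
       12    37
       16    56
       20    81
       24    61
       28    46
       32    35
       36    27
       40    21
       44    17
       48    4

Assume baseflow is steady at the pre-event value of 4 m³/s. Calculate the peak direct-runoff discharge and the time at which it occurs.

Q_p = 77.0 m³/s at t = 20 h

Subtracting baseflow gives direct-runoff ordinates: 0.0, 4.0, 22.0, 33.0, 52.0, 77.0, 57.0, 42.0, 31.0, 23.0, 17.0, 13.0, 0.0 m³/s.
The maximum is 77.0 m³/s, occurring at the reading for t = 20 h.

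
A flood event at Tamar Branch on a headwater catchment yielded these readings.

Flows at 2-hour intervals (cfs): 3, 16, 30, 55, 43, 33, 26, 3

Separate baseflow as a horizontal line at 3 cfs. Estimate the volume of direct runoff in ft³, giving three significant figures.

V ≈ 1.33 × 10^6 ft³

Direct-runoff ordinates (Q − Q_b): 0.0, 13.0, 27.0, 52.0, 40.0, 30.0, 23.0, 0.0 cfs.
ΣQ_DR = 185.0 cfs.
With Δt = 2 h = 7200 s, V = ΣQ_DR · Δt = 185.0 × 7200 = 1.33 × 10^6 ft³.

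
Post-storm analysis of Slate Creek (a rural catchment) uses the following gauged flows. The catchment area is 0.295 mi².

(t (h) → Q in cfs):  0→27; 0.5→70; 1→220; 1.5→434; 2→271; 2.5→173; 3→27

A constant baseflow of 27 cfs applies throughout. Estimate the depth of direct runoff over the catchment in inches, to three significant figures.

Direct runoff: 0.0, 43.0, 193.0, 407.0, 244.0, 146.0, 0.0 cfs; ΣQ_DR = 1033 cfs.
V = ΣQ_DR · Δt = 1033 × 1800 s = 1.859 × 10^6 ft³.
Over A = 0.295 mi², depth = V / A = 2.71 in.

d ≈ 2.71 in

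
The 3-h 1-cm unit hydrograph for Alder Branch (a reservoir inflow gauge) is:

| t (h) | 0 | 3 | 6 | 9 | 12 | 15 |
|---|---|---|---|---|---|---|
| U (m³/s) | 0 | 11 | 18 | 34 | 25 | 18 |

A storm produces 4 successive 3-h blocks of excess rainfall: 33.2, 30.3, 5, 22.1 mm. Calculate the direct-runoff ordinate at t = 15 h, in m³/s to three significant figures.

By discrete convolution, Q_j = Σ (P_i / 10 mm) · U_{j−i}.
At t = 15 h (j=5): Q = (33.2/10)·18 + (30.3/10)·25 + (5/10)·34 + (22.1/10)·18 = 192 m³/s.

Q ≈ 192 m³/s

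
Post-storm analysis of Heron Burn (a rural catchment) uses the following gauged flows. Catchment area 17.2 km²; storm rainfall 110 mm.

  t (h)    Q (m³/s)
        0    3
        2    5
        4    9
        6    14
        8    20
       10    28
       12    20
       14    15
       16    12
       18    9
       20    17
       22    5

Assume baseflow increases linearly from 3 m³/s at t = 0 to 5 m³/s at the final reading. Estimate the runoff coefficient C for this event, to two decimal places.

ΣQ_DR = 109.0 m³/s; V = ΣQ_DR·Δt = 7.848 × 10^5 m³.
Runoff depth d = V / A = 45.63 mm.
C = d / P = 45.63 / 110 = 0.41.

C ≈ 0.41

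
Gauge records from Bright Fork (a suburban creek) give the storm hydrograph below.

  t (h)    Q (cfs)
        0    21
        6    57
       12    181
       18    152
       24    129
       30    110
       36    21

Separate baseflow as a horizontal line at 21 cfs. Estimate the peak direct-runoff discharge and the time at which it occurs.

Q_p = 160.0 cfs at t = 12 h

Subtracting baseflow gives direct-runoff ordinates: 0.0, 36.0, 160.0, 131.0, 108.0, 89.0, 0.0 cfs.
The maximum is 160.0 cfs, occurring at the reading for t = 12 h.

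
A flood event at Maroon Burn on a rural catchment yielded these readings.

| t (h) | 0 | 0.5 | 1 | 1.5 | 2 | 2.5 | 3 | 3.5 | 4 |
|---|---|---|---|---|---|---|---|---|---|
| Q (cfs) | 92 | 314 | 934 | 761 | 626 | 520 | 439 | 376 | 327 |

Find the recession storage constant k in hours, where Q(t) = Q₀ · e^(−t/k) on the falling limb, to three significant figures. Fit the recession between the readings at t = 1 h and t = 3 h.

On the falling limb, Q drops from 934 to 439 cfs between t = 1 h and t = 3 h (Δt = 2 h).
k = −Δt / ln(Q₂/Q₁) = −2 / ln(439/934) = 2.65 h.

k ≈ 2.65 h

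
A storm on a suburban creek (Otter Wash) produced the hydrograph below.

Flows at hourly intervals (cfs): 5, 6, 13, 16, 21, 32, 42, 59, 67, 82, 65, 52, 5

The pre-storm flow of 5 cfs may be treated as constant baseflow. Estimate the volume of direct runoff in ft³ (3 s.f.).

V ≈ 1.44 × 10^6 ft³

Direct-runoff ordinates (Q − Q_b): 0.0, 1.0, 8.0, 11.0, 16.0, 27.0, 37.0, 54.0, 62.0, 77.0, 60.0, 47.0, 0.0 cfs.
ΣQ_DR = 400.0 cfs.
With Δt = 1 h = 3600 s, V = ΣQ_DR · Δt = 400.0 × 3600 = 1.44 × 10^6 ft³.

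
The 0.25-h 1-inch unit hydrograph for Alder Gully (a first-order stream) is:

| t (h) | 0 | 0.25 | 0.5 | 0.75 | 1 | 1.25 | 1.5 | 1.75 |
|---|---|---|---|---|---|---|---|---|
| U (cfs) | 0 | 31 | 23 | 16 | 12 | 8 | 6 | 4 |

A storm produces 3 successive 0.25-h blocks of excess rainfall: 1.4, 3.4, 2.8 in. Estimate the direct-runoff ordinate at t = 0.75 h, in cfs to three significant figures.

By discrete convolution, Q_j = Σ (P_i / 1 in) · U_{j−i}.
At t = 0.75 h (j=3): Q = (1.4/1)·16 + (3.4/1)·23 + (2.8/1)·31 = 187 cfs.

Q ≈ 187 cfs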